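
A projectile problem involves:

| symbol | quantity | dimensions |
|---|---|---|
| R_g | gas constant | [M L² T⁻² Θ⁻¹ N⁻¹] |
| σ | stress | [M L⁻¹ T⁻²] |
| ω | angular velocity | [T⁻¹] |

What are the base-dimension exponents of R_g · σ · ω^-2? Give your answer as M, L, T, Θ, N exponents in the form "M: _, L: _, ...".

M: 2, L: 1, T: -2, Θ: -1, N: -1

Collect each base-dimension exponent across the product:
  M: (1) + (1) − 2·(0) = 2
  L: (2) + (-1) − 2·(0) = 1
  T: (-2) + (-2) − 2·(-1) = -2
  Θ: (-1) + (0) − 2·(0) = -1
  N: (-1) + (0) − 2·(0) = -1
So the dimensions are [M² L T⁻² Θ⁻¹ N⁻¹].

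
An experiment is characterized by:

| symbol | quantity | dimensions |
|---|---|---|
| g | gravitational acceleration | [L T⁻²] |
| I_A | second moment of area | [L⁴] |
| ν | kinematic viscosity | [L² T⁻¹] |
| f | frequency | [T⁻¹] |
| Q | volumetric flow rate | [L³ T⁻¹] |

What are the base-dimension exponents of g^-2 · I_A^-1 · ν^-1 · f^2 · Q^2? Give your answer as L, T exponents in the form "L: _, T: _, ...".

Collect each base-dimension exponent across the product:
  L: −2·(1) − (4) − (2) + 2·(0) + 2·(3) = -2
  T: −2·(-2) − (0) − (-1) + 2·(-1) + 2·(-1) = 1
So the dimensions are [L⁻² T].

L: -2, T: 1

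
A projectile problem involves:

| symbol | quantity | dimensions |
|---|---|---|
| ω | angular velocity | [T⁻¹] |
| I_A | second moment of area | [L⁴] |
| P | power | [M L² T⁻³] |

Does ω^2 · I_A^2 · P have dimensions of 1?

no

Sum the exponent of each base dimension across the product:
  M: 2·[ω]_M + 2·[I_A]_M + [P]_M = 2·(0) + 2·(0) + (1) = 1
  L: 2·[ω]_L + 2·[I_A]_L + [P]_L = 2·(0) + 2·(4) + (2) = 10
  T: 2·[ω]_T + 2·[I_A]_T + [P]_T = 2·(-1) + 2·(0) + (-3) = -5
Net dimensions [M L¹⁰ T⁻⁵] ≠ [1] — not dimensionless.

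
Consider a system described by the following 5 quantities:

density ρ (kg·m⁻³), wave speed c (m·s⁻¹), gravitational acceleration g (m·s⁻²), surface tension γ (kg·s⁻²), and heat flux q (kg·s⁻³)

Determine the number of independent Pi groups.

There are 5 variables and 3 base dimensions (M, L, T).
The dimension matrix has rank 3.
Independent dimensionless groups: 5 − 3 = 2.

2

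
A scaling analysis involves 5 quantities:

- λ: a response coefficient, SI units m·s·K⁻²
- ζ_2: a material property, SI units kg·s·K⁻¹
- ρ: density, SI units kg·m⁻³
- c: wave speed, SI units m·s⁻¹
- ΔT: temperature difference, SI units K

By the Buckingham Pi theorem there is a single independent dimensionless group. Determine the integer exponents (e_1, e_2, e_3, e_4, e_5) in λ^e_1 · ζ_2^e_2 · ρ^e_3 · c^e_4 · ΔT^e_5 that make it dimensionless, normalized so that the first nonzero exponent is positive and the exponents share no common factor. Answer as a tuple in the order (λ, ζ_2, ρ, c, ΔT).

(2, -1, 1, 1, 3)

M: e_1·(0) + e_2·(1) + e_3·(1) + e_4·(0) + e_5·(0) = 0
L: e_1·(1) + e_2·(0) + e_3·(-3) + e_4·(1) + e_5·(0) = 0
T: e_1·(1) + e_2·(1) + e_3·(0) + e_4·(-1) + e_5·(0) = 0
Θ: e_1·(-2) + e_2·(-1) + e_3·(0) + e_4·(0) + e_5·(1) = 0
Solving this homogeneous linear system for the smallest-integer solution (first nonzero entry positive) gives (2, -1, 1, 1, 3).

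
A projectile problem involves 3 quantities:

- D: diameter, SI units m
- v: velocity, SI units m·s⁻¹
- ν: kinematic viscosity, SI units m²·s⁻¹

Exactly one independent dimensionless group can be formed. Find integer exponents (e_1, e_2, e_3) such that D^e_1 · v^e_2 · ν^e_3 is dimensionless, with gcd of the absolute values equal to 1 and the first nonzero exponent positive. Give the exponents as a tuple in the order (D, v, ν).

L: e_1·(1) + e_2·(1) + e_3·(2) = 0
T: e_1·(0) + e_2·(-1) + e_3·(-1) = 0
Solving this homogeneous linear system for the smallest-integer solution (first nonzero entry positive) gives (1, 1, -1).

(1, 1, -1)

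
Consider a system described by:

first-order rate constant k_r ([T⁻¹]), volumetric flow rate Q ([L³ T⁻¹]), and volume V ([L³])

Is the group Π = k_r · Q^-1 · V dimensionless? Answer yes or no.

yes

Sum the exponent of each base dimension across the product:
  M: [k_r]_M − [Q]_M + [V]_M = (0) − (0) + (0) = 0
  L: [k_r]_L − [Q]_L + [V]_L = (0) − (3) + (3) = 0
  T: [k_r]_T − [Q]_T + [V]_T = (-1) − (-1) + (0) = 0
All base exponents vanish — dimensionless.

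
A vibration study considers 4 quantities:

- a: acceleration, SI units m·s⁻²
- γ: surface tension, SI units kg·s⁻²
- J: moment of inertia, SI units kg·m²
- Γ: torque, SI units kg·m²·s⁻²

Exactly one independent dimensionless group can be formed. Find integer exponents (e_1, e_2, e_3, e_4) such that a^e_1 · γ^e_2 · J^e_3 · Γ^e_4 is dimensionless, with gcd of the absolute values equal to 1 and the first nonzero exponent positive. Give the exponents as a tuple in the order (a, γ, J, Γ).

(2, 1, 2, -3)

M: e_1·(0) + e_2·(1) + e_3·(1) + e_4·(1) = 0
L: e_1·(1) + e_2·(0) + e_3·(2) + e_4·(2) = 0
T: e_1·(-2) + e_2·(-2) + e_3·(0) + e_4·(-2) = 0
Solving this homogeneous linear system for the smallest-integer solution (first nonzero entry positive) gives (2, 1, 2, -3).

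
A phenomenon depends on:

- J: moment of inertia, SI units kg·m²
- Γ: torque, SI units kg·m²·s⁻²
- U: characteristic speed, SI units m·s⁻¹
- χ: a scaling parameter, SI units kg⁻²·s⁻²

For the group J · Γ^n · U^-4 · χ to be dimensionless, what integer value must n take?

Balance the M exponent: (1)·n from Γ, plus (1) − 4·(0) + (-2) = -1 from the rest, must sum to zero.
n − 1 = 0, so n = 1.

1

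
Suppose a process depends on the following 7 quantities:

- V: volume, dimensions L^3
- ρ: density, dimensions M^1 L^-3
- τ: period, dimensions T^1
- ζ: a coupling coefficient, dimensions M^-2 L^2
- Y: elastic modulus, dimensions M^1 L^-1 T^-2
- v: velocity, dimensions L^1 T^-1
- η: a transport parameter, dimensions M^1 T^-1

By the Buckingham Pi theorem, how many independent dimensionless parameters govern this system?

There are 7 variables and 3 base dimensions (M, L, T).
The dimension matrix has rank 3.
Independent dimensionless groups: 7 − 3 = 4.

4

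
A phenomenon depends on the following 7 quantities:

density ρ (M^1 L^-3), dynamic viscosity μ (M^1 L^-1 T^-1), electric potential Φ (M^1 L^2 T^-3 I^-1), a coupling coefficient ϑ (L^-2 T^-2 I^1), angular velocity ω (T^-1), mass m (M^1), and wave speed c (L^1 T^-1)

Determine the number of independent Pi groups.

There are 7 variables and 4 base dimensions (M, L, T, I).
The dimension matrix has rank 4.
Independent dimensionless groups: 7 − 4 = 3.

3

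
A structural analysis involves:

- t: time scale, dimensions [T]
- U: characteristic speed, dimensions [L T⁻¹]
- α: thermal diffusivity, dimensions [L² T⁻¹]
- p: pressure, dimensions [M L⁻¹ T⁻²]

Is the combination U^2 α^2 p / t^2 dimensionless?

Sum the exponent of each base dimension across the product:
  M: −2·[t]_M + 2·[U]_M + 2·[α]_M + [p]_M = −2·(0) + 2·(0) + 2·(0) + (1) = 1
  L: −2·[t]_L + 2·[U]_L + 2·[α]_L + [p]_L = −2·(0) + 2·(1) + 2·(2) + (-1) = 5
  T: −2·[t]_T + 2·[U]_T + 2·[α]_T + [p]_T = −2·(1) + 2·(-1) + 2·(-1) + (-2) = -8
Net dimensions [M L⁵ T⁻⁸] ≠ [1] — not dimensionless.

no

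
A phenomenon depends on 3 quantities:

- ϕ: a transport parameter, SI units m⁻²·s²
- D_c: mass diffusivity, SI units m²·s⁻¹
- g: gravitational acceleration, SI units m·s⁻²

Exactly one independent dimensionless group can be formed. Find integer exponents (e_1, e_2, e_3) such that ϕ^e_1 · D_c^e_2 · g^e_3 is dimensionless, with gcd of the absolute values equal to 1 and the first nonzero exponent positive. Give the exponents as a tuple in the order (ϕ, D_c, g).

(3, 2, 2)

L: e_1·(-2) + e_2·(2) + e_3·(1) = 0
T: e_1·(2) + e_2·(-1) + e_3·(-2) = 0
Solving this homogeneous linear system for the smallest-integer solution (first nonzero entry positive) gives (3, 2, 2).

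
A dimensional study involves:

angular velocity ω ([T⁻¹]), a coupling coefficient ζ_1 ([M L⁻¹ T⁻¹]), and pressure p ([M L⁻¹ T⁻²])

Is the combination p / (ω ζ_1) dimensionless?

yes

Sum the exponent of each base dimension across the product:
  M: −[ω]_M − [ζ_1]_M + [p]_M = −(0) − (1) + (1) = 0
  L: −[ω]_L − [ζ_1]_L + [p]_L = −(0) − (-1) + (-1) = 0
  T: −[ω]_T − [ζ_1]_T + [p]_T = −(-1) − (-1) + (-2) = 0
All base exponents vanish — dimensionless.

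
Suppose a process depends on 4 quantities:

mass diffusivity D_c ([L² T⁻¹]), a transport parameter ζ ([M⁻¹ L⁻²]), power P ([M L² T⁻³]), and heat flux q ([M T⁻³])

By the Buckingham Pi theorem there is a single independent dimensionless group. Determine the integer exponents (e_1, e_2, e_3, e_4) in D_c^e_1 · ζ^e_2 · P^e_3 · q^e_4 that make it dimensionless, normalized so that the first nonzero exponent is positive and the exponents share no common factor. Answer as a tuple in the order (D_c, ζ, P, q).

M: e_1·(0) + e_2·(-1) + e_3·(1) + e_4·(1) = 0
L: e_1·(2) + e_2·(-2) + e_3·(2) + e_4·(0) = 0
T: e_1·(-1) + e_2·(0) + e_3·(-3) + e_4·(-3) = 0
Solving this homogeneous linear system for the smallest-integer solution (first nonzero entry positive) gives (3, -1, -4, 3).

(3, -1, -4, 3)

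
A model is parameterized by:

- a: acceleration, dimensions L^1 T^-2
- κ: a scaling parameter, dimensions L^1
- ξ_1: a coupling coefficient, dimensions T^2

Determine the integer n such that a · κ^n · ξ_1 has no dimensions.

Balance the L exponent: (1)·n from κ, plus (1) + (0) = 1 from the rest, must sum to zero.
n + 1 = 0, so n = -1.

-1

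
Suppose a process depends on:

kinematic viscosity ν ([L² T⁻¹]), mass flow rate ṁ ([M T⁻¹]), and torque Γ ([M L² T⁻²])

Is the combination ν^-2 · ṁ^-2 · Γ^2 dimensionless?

yes

Sum the exponent of each base dimension across the product:
  M: −2·[ν]_M − 2·[ṁ]_M + 2·[Γ]_M = −2·(0) − 2·(1) + 2·(1) = 0
  L: −2·[ν]_L − 2·[ṁ]_L + 2·[Γ]_L = −2·(2) − 2·(0) + 2·(2) = 0
  T: −2·[ν]_T − 2·[ṁ]_T + 2·[Γ]_T = −2·(-1) − 2·(-1) + 2·(-2) = 0
  I: −2·[ν]_I − 2·[ṁ]_I + 2·[Γ]_I = −2·(0) − 2·(0) + 2·(0) = 0
All base exponents vanish — dimensionless.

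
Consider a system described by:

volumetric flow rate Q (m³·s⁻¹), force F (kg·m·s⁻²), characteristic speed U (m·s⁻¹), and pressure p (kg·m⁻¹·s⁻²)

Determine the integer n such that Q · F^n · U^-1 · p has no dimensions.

-1

Balance the M exponent: (1)·n from F, plus (0) − (0) + (1) = 1 from the rest, must sum to zero.
n + 1 = 0, so n = -1.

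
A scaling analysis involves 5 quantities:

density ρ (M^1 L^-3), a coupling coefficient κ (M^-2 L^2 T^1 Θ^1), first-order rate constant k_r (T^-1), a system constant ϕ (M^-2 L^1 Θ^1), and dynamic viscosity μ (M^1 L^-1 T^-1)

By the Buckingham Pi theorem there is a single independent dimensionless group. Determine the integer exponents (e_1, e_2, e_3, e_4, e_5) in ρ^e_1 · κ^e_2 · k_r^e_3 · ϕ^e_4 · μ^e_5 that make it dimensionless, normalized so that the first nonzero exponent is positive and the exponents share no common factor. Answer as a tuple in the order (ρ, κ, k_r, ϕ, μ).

(1, 2, 3, -2, -1)

M: e_1·(1) + e_2·(-2) + e_3·(0) + e_4·(-2) + e_5·(1) = 0
L: e_1·(-3) + e_2·(2) + e_3·(0) + e_4·(1) + e_5·(-1) = 0
T: e_1·(0) + e_2·(1) + e_3·(-1) + e_4·(0) + e_5·(-1) = 0
Θ: e_1·(0) + e_2·(1) + e_3·(0) + e_4·(1) + e_5·(0) = 0
Solving this homogeneous linear system for the smallest-integer solution (first nonzero entry positive) gives (1, 2, 3, -2, -1).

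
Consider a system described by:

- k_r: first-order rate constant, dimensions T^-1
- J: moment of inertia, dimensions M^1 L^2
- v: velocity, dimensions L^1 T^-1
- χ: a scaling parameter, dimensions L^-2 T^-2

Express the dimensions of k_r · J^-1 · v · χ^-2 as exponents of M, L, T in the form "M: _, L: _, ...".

Collect each base-dimension exponent across the product:
  M: (0) − (1) + (0) − 2·(0) = -1
  L: (0) − (2) + (1) − 2·(-2) = 3
  T: (-1) − (0) + (-1) − 2·(-2) = 2
So the dimensions are [M⁻¹ L³ T²].

M: -1, L: 3, T: 2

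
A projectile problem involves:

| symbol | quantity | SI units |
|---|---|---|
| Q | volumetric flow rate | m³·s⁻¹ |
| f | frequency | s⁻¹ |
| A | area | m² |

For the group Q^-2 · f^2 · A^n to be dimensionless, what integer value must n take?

3

Balance the L exponent: (2)·n from A, plus −2·(3) + 2·(0) = -6 from the rest, must sum to zero.
2n − 6 = 0, so n = 3.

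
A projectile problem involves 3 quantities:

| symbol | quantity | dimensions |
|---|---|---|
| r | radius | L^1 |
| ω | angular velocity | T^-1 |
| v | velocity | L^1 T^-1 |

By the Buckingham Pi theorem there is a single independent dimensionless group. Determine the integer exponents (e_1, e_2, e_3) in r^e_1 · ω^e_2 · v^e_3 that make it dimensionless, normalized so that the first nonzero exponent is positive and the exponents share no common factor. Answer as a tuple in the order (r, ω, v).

L: e_1·(1) + e_2·(0) + e_3·(1) = 0
T: e_1·(0) + e_2·(-1) + e_3·(-1) = 0
Solving this homogeneous linear system for the smallest-integer solution (first nonzero entry positive) gives (1, 1, -1).

(1, 1, -1)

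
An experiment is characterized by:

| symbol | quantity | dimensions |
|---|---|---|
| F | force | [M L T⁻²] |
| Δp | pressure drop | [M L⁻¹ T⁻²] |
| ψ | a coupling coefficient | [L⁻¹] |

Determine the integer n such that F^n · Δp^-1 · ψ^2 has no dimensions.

1

Balance the M exponent: (1)·n from F, plus −(1) + 2·(0) = -1 from the rest, must sum to zero.
n − 1 = 0, so n = 1.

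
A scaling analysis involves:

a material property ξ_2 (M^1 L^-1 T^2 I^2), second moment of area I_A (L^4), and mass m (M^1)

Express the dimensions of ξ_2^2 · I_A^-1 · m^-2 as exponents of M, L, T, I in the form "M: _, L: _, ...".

M: 0, L: -6, T: 4, I: 4

Collect each base-dimension exponent across the product:
  M: 2·(1) − (0) − 2·(1) = 0
  L: 2·(-1) − (4) − 2·(0) = -6
  T: 2·(2) − (0) − 2·(0) = 4
  I: 2·(2) − (0) − 2·(0) = 4
So the dimensions are [L⁻⁶ T⁴ I⁴].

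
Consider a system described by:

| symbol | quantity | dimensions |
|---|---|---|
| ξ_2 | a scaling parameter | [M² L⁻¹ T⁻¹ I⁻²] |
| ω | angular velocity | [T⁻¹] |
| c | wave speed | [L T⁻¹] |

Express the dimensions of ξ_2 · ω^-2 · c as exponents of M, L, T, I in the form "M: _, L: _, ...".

Collect each base-dimension exponent across the product:
  M: (2) − 2·(0) + (0) = 2
  L: (-1) − 2·(0) + (1) = 0
  T: (-1) − 2·(-1) + (-1) = 0
  I: (-2) − 2·(0) + (0) = -2
So the dimensions are [M² I⁻²].

M: 2, L: 0, T: 0, I: -2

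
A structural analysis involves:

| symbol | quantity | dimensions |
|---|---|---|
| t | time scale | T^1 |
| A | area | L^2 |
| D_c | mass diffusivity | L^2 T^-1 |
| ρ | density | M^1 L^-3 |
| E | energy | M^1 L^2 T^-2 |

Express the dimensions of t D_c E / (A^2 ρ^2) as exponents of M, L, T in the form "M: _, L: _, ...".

Collect each base-dimension exponent across the product:
  M: (0) − 2·(0) + (0) − 2·(1) + (1) = -1
  L: (0) − 2·(2) + (2) − 2·(-3) + (2) = 6
  T: (1) − 2·(0) + (-1) − 2·(0) + (-2) = -2
So the dimensions are [M⁻¹ L⁶ T⁻²].

M: -1, L: 6, T: -2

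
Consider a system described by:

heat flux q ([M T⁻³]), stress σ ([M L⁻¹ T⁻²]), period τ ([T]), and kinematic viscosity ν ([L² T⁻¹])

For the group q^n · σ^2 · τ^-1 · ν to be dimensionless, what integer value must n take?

Balance the M exponent: (1)·n from q, plus 2·(1) − (0) + (0) = 2 from the rest, must sum to zero.
n + 2 = 0, so n = -2.

-2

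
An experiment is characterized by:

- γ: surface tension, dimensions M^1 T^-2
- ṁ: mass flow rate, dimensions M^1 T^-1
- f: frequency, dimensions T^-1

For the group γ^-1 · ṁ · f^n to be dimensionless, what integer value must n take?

Balance the T exponent: (-1)·n from f, plus −(-2) + (-1) = 1 from the rest, must sum to zero.
−n + 1 = 0, so n = 1.

1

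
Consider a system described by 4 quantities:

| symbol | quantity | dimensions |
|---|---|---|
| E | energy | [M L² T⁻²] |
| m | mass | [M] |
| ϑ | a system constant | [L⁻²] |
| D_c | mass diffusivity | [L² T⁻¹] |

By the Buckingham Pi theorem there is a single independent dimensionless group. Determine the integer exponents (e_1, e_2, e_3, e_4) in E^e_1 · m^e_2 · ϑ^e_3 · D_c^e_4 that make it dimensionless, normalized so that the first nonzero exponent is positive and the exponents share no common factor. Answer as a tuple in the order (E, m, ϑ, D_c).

(1, -1, -1, -2)

M: e_1·(1) + e_2·(1) + e_3·(0) + e_4·(0) = 0
L: e_1·(2) + e_2·(0) + e_3·(-2) + e_4·(2) = 0
T: e_1·(-2) + e_2·(0) + e_3·(0) + e_4·(-1) = 0
Solving this homogeneous linear system for the smallest-integer solution (first nonzero entry positive) gives (1, -1, -1, -2).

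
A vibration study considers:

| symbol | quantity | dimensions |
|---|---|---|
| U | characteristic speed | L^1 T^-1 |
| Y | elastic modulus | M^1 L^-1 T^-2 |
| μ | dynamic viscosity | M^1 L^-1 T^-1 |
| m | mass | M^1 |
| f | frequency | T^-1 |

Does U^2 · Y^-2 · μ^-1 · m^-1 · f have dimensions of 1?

Sum the exponent of each base dimension across the product:
  M: 2·[U]_M − 2·[Y]_M − [μ]_M − [m]_M + [f]_M = 2·(0) − 2·(1) − (1) − (1) + (0) = -4
  L: 2·[U]_L − 2·[Y]_L − [μ]_L − [m]_L + [f]_L = 2·(1) − 2·(-1) − (-1) − (0) + (0) = 5
  T: 2·[U]_T − 2·[Y]_T − [μ]_T − [m]_T + [f]_T = 2·(-1) − 2·(-2) − (-1) − (0) + (-1) = 2
Net dimensions [M⁻⁴ L⁵ T²] ≠ [1] — not dimensionless.

no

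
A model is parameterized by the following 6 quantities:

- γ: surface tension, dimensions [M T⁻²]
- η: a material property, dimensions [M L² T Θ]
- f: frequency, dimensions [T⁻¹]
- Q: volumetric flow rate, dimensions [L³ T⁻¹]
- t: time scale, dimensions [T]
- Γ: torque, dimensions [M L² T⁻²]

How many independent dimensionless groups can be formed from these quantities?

2

There are 6 variables and 4 base dimensions (M, L, T, Θ).
The dimension matrix has rank 4.
Independent dimensionless groups: 6 − 4 = 2.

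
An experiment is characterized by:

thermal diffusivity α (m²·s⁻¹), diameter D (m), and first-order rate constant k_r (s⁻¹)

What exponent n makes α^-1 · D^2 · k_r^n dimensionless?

Balance the T exponent: (-1)·n from k_r, plus −(-1) + 2·(0) = 1 from the rest, must sum to zero.
−n + 1 = 0, so n = 1.

1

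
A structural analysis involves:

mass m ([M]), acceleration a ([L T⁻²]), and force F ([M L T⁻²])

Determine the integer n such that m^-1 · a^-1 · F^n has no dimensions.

1

Balance the M exponent: (1)·n from F, plus −(1) − (0) = -1 from the rest, must sum to zero.
n − 1 = 0, so n = 1.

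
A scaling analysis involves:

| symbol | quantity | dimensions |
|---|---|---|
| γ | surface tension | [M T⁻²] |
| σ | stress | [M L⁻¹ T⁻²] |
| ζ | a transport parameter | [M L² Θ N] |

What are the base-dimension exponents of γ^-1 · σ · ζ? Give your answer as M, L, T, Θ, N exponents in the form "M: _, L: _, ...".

M: 1, L: 1, T: 0, Θ: 1, N: 1

Collect each base-dimension exponent across the product:
  M: −(1) + (1) + (1) = 1
  L: −(0) + (-1) + (2) = 1
  T: −(-2) + (-2) + (0) = 0
  Θ: −(0) + (0) + (1) = 1
  N: −(0) + (0) + (1) = 1
So the dimensions are [M L Θ N].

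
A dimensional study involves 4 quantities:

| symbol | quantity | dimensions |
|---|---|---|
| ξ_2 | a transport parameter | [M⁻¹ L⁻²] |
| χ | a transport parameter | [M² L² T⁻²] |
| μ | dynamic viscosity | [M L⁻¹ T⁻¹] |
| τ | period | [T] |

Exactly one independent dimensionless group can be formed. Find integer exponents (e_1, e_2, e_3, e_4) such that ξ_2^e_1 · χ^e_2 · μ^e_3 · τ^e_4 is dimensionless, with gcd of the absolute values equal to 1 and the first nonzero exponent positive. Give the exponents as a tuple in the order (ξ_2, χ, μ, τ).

M: e_1·(-1) + e_2·(2) + e_3·(1) + e_4·(0) = 0
L: e_1·(-2) + e_2·(2) + e_3·(-1) + e_4·(0) = 0
T: e_1·(0) + e_2·(-2) + e_3·(-1) + e_4·(1) = 0
Solving this homogeneous linear system for the smallest-integer solution (first nonzero entry positive) gives (4, 3, -2, 4).

(4, 3, -2, 4)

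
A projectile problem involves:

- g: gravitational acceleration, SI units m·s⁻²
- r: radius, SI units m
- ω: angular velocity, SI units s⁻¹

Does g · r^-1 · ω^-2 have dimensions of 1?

yes

Sum the exponent of each base dimension across the product:
  M: [g]_M − [r]_M − 2·[ω]_M = (0) − (0) − 2·(0) = 0
  L: [g]_L − [r]_L − 2·[ω]_L = (1) − (1) − 2·(0) = 0
  T: [g]_T − [r]_T − 2·[ω]_T = (-2) − (0) − 2·(-1) = 0
All base exponents vanish — dimensionless.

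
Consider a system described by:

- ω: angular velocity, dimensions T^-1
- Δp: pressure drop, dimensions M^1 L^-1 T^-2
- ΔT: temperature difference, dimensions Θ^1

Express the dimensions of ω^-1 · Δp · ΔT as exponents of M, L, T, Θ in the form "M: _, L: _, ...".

M: 1, L: -1, T: -1, Θ: 1

Collect each base-dimension exponent across the product:
  M: −(0) + (1) + (0) = 1
  L: −(0) + (-1) + (0) = -1
  T: −(-1) + (-2) + (0) = -1
  Θ: −(0) + (0) + (1) = 1
So the dimensions are [M L⁻¹ T⁻¹ Θ].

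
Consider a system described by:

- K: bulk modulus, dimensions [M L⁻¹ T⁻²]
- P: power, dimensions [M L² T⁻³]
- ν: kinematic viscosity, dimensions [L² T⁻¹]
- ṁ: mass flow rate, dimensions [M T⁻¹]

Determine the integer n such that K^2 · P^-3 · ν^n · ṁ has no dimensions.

4

Balance the L exponent: (2)·n from ν, plus 2·(-1) − 3·(2) + (0) = -8 from the rest, must sum to zero.
2n − 8 = 0, so n = 4.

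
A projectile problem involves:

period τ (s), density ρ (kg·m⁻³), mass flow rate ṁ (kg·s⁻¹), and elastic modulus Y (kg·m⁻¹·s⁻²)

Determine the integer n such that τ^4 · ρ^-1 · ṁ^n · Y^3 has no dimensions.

Balance the M exponent: (1)·n from ṁ, plus 4·(0) − (1) + 3·(1) = 2 from the rest, must sum to zero.
n + 2 = 0, so n = -2.

-2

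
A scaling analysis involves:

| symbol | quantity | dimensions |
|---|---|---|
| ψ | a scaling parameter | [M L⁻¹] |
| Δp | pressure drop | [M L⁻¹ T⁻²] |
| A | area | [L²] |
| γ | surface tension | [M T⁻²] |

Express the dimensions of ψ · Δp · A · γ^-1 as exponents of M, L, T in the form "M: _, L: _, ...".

Collect each base-dimension exponent across the product:
  M: (1) + (1) + (0) − (1) = 1
  L: (-1) + (-1) + (2) − (0) = 0
  T: (0) + (-2) + (0) − (-2) = 0
So the dimensions are [M].

M: 1, L: 0, T: 0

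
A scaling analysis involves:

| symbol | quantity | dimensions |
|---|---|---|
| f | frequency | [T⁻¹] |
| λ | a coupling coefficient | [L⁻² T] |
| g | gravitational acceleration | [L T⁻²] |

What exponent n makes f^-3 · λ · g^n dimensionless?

2

Balance the L exponent: (1)·n from g, plus −3·(0) + (-2) = -2 from the rest, must sum to zero.
n − 2 = 0, so n = 2.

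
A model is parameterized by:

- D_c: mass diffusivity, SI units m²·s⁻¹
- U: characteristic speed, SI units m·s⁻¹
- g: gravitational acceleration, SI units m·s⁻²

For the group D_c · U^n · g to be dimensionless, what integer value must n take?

-3

Balance the L exponent: (1)·n from U, plus (2) + (1) = 3 from the rest, must sum to zero.
n + 3 = 0, so n = -3.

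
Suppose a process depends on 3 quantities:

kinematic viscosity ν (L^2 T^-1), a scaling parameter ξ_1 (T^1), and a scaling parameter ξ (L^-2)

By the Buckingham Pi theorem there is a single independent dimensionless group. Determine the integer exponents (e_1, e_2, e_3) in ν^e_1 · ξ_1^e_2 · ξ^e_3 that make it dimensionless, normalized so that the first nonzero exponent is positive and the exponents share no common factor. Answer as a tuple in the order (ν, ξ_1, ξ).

(1, 1, 1)

L: e_1·(2) + e_2·(0) + e_3·(-2) = 0
T: e_1·(-1) + e_2·(1) + e_3·(0) = 0
Solving this homogeneous linear system for the smallest-integer solution (first nonzero entry positive) gives (1, 1, 1).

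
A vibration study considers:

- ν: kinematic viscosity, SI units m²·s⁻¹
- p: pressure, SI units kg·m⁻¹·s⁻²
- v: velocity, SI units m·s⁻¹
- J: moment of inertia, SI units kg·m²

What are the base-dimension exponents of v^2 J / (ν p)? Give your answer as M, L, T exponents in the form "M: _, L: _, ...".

M: 0, L: 3, T: 1

Collect each base-dimension exponent across the product:
  M: −(0) − (1) + 2·(0) + (1) = 0
  L: −(2) − (-1) + 2·(1) + (2) = 3
  T: −(-1) − (-2) + 2·(-1) + (0) = 1
So the dimensions are [L³ T].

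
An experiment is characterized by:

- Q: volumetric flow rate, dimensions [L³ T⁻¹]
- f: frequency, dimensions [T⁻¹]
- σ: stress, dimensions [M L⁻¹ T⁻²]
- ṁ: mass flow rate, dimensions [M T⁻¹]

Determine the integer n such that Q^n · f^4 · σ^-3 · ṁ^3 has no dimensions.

Balance the L exponent: (3)·n from Q, plus 4·(0) − 3·(-1) + 3·(0) = 3 from the rest, must sum to zero.
3n + 3 = 0, so n = -1.

-1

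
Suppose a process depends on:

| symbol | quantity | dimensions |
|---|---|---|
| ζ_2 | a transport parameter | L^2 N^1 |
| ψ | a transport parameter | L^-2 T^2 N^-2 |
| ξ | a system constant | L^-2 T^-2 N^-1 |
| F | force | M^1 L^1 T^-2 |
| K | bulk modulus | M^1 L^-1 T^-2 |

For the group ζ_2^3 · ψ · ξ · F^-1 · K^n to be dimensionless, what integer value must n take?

Balance the M exponent: (1)·n from K, plus 3·(0) + (0) + (0) − (1) = -1 from the rest, must sum to zero.
n − 1 = 0, so n = 1.

1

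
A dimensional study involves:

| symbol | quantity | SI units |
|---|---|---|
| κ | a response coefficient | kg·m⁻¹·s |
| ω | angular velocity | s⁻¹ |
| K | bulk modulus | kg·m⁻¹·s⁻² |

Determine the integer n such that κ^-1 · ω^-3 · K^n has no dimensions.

Balance the M exponent: (1)·n from K, plus −(1) − 3·(0) = -1 from the rest, must sum to zero.
n − 1 = 0, so n = 1.

1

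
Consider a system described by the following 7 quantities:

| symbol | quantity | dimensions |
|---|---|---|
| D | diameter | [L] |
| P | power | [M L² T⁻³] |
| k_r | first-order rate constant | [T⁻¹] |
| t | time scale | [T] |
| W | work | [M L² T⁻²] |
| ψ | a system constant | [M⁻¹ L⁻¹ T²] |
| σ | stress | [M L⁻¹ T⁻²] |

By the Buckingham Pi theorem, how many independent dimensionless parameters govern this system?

4

There are 7 variables and 3 base dimensions (M, L, T).
The dimension matrix has rank 3.
Independent dimensionless groups: 7 − 3 = 4.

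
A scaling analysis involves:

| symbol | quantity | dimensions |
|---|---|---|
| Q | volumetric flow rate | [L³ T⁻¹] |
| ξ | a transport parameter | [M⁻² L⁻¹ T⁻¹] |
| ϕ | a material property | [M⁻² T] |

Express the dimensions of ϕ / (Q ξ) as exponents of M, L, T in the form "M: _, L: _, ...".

Collect each base-dimension exponent across the product:
  M: −(0) − (-2) + (-2) = 0
  L: −(3) − (-1) + (0) = -2
  T: −(-1) − (-1) + (1) = 3
So the dimensions are [L⁻² T³].

M: 0, L: -2, T: 3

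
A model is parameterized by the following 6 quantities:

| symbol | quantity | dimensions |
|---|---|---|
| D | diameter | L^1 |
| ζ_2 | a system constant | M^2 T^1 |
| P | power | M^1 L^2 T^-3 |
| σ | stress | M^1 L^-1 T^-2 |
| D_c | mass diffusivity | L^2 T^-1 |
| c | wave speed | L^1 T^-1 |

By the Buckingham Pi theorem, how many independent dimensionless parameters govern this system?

There are 6 variables and 3 base dimensions (M, L, T).
The dimension matrix has rank 3.
Independent dimensionless groups: 6 − 3 = 3.

3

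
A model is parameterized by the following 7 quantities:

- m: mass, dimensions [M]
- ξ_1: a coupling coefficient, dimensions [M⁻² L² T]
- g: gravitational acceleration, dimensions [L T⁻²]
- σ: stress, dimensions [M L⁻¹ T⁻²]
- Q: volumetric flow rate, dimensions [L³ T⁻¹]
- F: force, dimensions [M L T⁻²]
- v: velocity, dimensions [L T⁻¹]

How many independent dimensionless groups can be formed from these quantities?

There are 7 variables and 3 base dimensions (M, L, T).
The dimension matrix has rank 3.
Independent dimensionless groups: 7 − 3 = 4.

4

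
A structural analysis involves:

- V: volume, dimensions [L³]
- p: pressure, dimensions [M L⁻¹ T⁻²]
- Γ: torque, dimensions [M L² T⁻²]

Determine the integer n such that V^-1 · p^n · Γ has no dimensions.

-1

Balance the M exponent: (1)·n from p, plus −(0) + (1) = 1 from the rest, must sum to zero.
n + 1 = 0, so n = -1.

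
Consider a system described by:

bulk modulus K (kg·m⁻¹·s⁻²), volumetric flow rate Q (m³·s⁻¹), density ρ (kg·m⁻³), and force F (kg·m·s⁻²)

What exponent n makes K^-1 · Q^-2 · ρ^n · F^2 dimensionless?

Balance the M exponent: (1)·n from ρ, plus −(1) − 2·(0) + 2·(1) = 1 from the rest, must sum to zero.
n + 1 = 0, so n = -1.

-1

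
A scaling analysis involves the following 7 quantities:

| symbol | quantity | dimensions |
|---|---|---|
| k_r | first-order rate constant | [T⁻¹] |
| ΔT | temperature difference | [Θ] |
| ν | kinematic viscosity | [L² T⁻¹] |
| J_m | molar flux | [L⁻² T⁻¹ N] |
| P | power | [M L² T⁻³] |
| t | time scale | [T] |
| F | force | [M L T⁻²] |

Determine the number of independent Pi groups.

2

There are 7 variables and 5 base dimensions (M, L, T, Θ, N).
The dimension matrix has rank 5.
Independent dimensionless groups: 7 − 5 = 2.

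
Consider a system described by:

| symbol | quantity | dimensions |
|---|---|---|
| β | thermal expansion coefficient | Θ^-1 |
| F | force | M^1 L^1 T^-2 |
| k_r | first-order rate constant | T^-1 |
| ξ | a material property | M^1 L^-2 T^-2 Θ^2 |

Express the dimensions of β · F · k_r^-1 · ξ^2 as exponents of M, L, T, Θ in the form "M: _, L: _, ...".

M: 3, L: -3, T: -5, Θ: 3

Collect each base-dimension exponent across the product:
  M: (0) + (1) − (0) + 2·(1) = 3
  L: (0) + (1) − (0) + 2·(-2) = -3
  T: (0) + (-2) − (-1) + 2·(-2) = -5
  Θ: (-1) + (0) − (0) + 2·(2) = 3
So the dimensions are [M³ L⁻³ T⁻⁵ Θ³].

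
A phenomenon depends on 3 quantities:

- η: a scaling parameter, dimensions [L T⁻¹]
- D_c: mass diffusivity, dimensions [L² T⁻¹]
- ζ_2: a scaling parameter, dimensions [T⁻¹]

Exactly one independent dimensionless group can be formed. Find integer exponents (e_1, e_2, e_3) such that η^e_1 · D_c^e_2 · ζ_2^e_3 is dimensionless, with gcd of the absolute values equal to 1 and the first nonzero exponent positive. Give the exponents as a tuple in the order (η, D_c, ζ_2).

L: e_1·(1) + e_2·(2) + e_3·(0) = 0
T: e_1·(-1) + e_2·(-1) + e_3·(-1) = 0
Solving this homogeneous linear system for the smallest-integer solution (first nonzero entry positive) gives (2, -1, -1).

(2, -1, -1)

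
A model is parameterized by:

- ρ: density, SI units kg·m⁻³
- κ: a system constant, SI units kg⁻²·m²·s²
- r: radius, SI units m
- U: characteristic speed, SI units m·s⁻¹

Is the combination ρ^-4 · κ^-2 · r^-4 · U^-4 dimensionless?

Sum the exponent of each base dimension across the product:
  M: −4·[ρ]_M − 2·[κ]_M − 4·[r]_M − 4·[U]_M = −4·(1) − 2·(-2) − 4·(0) − 4·(0) = 0
  L: −4·[ρ]_L − 2·[κ]_L − 4·[r]_L − 4·[U]_L = −4·(-3) − 2·(2) − 4·(1) − 4·(1) = 0
  T: −4·[ρ]_T − 2·[κ]_T − 4·[r]_T − 4·[U]_T = −4·(0) − 2·(2) − 4·(0) − 4·(-1) = 0
All base exponents vanish — dimensionless.

yes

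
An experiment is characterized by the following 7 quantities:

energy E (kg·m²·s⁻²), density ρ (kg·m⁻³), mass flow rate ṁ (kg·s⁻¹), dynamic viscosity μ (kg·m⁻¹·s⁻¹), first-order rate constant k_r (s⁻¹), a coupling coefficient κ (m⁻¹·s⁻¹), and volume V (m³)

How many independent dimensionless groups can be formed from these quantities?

4

There are 7 variables and 3 base dimensions (M, L, T).
The dimension matrix has rank 3.
Independent dimensionless groups: 7 − 3 = 4.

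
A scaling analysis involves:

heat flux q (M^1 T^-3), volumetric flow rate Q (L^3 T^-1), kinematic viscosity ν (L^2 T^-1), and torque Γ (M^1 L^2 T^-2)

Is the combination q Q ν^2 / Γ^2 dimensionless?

Sum the exponent of each base dimension across the product:
  M: [q]_M + [Q]_M + 2·[ν]_M − 2·[Γ]_M = (1) + (0) + 2·(0) − 2·(1) = -1
  L: [q]_L + [Q]_L + 2·[ν]_L − 2·[Γ]_L = (0) + (3) + 2·(2) − 2·(2) = 3
  T: [q]_T + [Q]_T + 2·[ν]_T − 2·[Γ]_T = (-3) + (-1) + 2·(-1) − 2·(-2) = -2
Net dimensions [M⁻¹ L³ T⁻²] ≠ [1] — not dimensionless.

no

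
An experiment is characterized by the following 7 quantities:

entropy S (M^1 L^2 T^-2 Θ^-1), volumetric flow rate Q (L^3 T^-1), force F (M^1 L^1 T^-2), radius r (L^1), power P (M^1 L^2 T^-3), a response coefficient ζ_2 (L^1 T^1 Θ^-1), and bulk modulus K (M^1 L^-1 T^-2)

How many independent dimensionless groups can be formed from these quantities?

There are 7 variables and 4 base dimensions (M, L, T, Θ).
The dimension matrix has rank 4.
Independent dimensionless groups: 7 − 4 = 3.

3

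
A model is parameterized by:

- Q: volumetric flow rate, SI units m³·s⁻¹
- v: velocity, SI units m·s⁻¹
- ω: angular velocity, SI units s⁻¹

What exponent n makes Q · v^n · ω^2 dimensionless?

Balance the L exponent: (1)·n from v, plus (3) + 2·(0) = 3 from the rest, must sum to zero.
n + 3 = 0, so n = -3.

-3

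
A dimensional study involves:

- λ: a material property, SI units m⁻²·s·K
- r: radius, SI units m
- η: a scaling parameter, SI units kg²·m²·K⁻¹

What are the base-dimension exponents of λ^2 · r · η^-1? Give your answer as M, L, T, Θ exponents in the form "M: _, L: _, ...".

Collect each base-dimension exponent across the product:
  M: 2·(0) + (0) − (2) = -2
  L: 2·(-2) + (1) − (2) = -5
  T: 2·(1) + (0) − (0) = 2
  Θ: 2·(1) + (0) − (-1) = 3
So the dimensions are [M⁻² L⁻⁵ T² Θ³].

M: -2, L: -5, T: 2, Θ: 3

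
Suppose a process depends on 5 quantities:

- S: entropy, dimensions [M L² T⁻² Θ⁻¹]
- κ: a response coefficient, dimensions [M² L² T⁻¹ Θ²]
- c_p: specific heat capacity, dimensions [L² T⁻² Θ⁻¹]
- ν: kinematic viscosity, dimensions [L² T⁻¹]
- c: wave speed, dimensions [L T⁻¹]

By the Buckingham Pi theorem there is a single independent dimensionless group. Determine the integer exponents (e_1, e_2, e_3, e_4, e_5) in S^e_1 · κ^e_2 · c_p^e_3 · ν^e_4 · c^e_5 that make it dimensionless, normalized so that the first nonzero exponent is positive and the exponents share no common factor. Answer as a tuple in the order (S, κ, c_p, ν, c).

M: e_1·(1) + e_2·(2) + e_3·(0) + e_4·(0) + e_5·(0) = 0
L: e_1·(2) + e_2·(2) + e_3·(2) + e_4·(2) + e_5·(1) = 0
T: e_1·(-2) + e_2·(-1) + e_3·(-2) + e_4·(-1) + e_5·(-1) = 0
Θ: e_1·(-1) + e_2·(2) + e_3·(-1) + e_4·(0) + e_5·(0) = 0
Solving this homogeneous linear system for the smallest-integer solution (first nonzero entry positive) gives (2, -1, -4, 1, 4).

(2, -1, -4, 1, 4)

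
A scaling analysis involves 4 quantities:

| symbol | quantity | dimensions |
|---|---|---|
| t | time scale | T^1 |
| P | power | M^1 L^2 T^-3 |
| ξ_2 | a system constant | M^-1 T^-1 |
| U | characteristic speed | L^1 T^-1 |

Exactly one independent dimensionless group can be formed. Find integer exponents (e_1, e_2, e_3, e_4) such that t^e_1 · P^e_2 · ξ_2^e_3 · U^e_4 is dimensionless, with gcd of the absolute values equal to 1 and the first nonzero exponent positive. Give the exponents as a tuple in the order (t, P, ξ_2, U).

(2, 1, 1, -2)

M: e_1·(0) + e_2·(1) + e_3·(-1) + e_4·(0) = 0
L: e_1·(0) + e_2·(2) + e_3·(0) + e_4·(1) = 0
T: e_1·(1) + e_2·(-3) + e_3·(-1) + e_4·(-1) = 0
Solving this homogeneous linear system for the smallest-integer solution (first nonzero entry positive) gives (2, 1, 1, -2).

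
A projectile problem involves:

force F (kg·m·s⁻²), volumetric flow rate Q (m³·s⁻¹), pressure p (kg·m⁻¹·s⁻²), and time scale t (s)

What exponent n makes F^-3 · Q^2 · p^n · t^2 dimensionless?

Balance the M exponent: (1)·n from p, plus −3·(1) + 2·(0) + 2·(0) = -3 from the rest, must sum to zero.
n − 3 = 0, so n = 3.

3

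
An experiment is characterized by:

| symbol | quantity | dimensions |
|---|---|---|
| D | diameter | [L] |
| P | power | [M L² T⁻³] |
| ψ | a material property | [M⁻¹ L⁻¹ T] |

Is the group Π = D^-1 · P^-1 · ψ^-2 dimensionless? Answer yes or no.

Sum the exponent of each base dimension across the product:
  M: −[D]_M − [P]_M − 2·[ψ]_M = −(0) − (1) − 2·(-1) = 1
  L: −[D]_L − [P]_L − 2·[ψ]_L = −(1) − (2) − 2·(-1) = -1
  T: −[D]_T − [P]_T − 2·[ψ]_T = −(0) − (-3) − 2·(1) = 1
Net dimensions [M L⁻¹ T] ≠ [1] — not dimensionless.

no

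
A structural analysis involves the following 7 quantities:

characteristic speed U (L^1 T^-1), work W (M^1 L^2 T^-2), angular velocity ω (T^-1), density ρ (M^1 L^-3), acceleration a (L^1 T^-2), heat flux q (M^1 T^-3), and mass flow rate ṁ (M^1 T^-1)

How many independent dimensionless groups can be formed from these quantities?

There are 7 variables and 3 base dimensions (M, L, T).
The dimension matrix has rank 3.
Independent dimensionless groups: 7 − 3 = 4.

4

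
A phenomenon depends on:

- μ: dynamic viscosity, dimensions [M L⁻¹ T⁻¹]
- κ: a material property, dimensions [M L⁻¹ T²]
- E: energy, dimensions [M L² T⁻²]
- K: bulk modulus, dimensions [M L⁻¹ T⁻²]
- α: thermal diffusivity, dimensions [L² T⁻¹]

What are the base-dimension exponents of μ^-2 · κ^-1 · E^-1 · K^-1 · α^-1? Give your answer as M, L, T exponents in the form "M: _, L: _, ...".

Collect each base-dimension exponent across the product:
  M: −2·(1) − (1) − (1) − (1) − (0) = -5
  L: −2·(-1) − (-1) − (2) − (-1) − (2) = 0
  T: −2·(-1) − (2) − (-2) − (-2) − (-1) = 5
So the dimensions are [M⁻⁵ T⁵].

M: -5, L: 0, T: 5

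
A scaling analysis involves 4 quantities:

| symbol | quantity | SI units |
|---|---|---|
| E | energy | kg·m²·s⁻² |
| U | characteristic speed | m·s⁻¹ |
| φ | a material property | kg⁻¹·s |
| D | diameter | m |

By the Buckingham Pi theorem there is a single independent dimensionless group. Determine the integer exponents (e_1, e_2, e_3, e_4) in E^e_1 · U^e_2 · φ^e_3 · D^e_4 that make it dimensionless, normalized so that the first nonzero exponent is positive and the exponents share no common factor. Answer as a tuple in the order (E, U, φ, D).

M: e_1·(1) + e_2·(0) + e_3·(-1) + e_4·(0) = 0
L: e_1·(2) + e_2·(1) + e_3·(0) + e_4·(1) = 0
T: e_1·(-2) + e_2·(-1) + e_3·(1) + e_4·(0) = 0
Solving this homogeneous linear system for the smallest-integer solution (first nonzero entry positive) gives (1, -1, 1, -1).

(1, -1, 1, -1)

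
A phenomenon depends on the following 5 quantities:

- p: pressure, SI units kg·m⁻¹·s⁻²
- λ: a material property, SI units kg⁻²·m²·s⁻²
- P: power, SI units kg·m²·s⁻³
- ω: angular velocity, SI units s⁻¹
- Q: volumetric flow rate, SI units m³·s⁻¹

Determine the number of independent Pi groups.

There are 5 variables and 3 base dimensions (M, L, T).
The dimension matrix has rank 3.
Independent dimensionless groups: 5 − 3 = 2.

2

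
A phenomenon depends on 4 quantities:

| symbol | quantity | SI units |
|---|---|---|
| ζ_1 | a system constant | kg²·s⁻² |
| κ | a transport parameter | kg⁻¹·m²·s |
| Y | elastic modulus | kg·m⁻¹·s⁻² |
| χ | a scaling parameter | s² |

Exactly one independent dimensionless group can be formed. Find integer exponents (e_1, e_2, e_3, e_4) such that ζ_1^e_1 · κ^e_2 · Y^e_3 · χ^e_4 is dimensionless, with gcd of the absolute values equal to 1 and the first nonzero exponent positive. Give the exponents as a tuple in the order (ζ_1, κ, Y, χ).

M: e_1·(2) + e_2·(-1) + e_3·(1) + e_4·(0) = 0
L: e_1·(0) + e_2·(2) + e_3·(-1) + e_4·(0) = 0
T: e_1·(-2) + e_2·(1) + e_3·(-2) + e_4·(2) = 0
Solving this homogeneous linear system for the smallest-integer solution (first nonzero entry positive) gives (1, -2, -4, -2).

(1, -2, -4, -2)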